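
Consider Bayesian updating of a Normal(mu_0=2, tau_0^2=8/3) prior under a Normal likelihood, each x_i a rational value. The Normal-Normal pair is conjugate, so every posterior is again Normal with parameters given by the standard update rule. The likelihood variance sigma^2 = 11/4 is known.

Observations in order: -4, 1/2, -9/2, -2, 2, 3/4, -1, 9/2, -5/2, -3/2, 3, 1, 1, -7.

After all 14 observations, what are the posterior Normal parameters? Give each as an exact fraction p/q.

obs 1: x=-4 → posterior Normal(-62/65, 88/65)
obs 2: x=1/2 → posterior Normal(-46/97, 88/97)
obs 3: x=-9/2 → posterior Normal(-190/129, 88/129)
obs 4: x=-2 → posterior Normal(-254/161, 88/161)
obs 5: x=2 → posterior Normal(-190/193, 88/193)
obs 6: x=3/4 → posterior Normal(-166/225, 88/225)
obs 7: x=-1 → posterior Normal(-198/257, 88/257)
obs 8: x=9/2 → posterior Normal(-54/289, 88/289)
obs 9: x=-5/2 → posterior Normal(-134/321, 88/321)
obs 10: x=-3/2 → posterior Normal(-182/353, 88/353)
obs 11: x=3 → posterior Normal(-86/385, 8/35)
obs 12: x=1 → posterior Normal(-18/139, 88/417)
obs 13: x=1 → posterior Normal(-22/449, 88/449)
obs 14: x=-7 → posterior Normal(-246/481, 88/481)

mu_0=-246/481, tau_0^2=88/481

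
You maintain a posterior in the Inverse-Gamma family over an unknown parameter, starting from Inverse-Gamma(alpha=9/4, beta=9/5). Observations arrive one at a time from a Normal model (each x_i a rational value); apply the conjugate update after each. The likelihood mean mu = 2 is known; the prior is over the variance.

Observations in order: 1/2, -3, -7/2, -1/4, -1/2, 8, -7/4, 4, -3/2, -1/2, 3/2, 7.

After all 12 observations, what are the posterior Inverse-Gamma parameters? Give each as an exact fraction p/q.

obs 1: x=1/2 → posterior Inverse-Gamma(11/4, 117/40)
obs 2: x=-3 → posterior Inverse-Gamma(13/4, 617/40)
obs 3: x=-7/2 → posterior Inverse-Gamma(15/4, 611/20)
obs 4: x=-1/4 → posterior Inverse-Gamma(17/4, 5293/160)
obs 5: x=-1/2 → posterior Inverse-Gamma(19/4, 5793/160)
obs 6: x=8 → posterior Inverse-Gamma(21/4, 8673/160)
obs 7: x=-7/4 → posterior Inverse-Gamma(23/4, 4899/80)
obs 8: x=4 → posterior Inverse-Gamma(25/4, 5059/80)
obs 9: x=-3/2 → posterior Inverse-Gamma(27/4, 5549/80)
obs 10: x=-1/2 → posterior Inverse-Gamma(29/4, 5799/80)
obs 11: x=3/2 → posterior Inverse-Gamma(31/4, 5809/80)
obs 12: x=7 → posterior Inverse-Gamma(33/4, 6809/80)

alpha=33/4, beta=6809/80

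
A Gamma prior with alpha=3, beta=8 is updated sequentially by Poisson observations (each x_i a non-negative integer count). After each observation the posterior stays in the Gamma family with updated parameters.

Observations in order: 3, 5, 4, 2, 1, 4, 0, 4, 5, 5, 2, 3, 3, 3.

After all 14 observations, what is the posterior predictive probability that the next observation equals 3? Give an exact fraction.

obs 1: x=3 → posterior Gamma(6, 9)
obs 2: x=5 → posterior Gamma(11, 10)
obs 3: x=4 → posterior Gamma(15, 11)
obs 4: x=2 → posterior Gamma(17, 12)
obs 5: x=1 → posterior Gamma(18, 13)
obs 6: x=4 → posterior Gamma(22, 14)
obs 7: x=0 → posterior Gamma(22, 15)
obs 8: x=4 → posterior Gamma(26, 16)
obs 9: x=5 → posterior Gamma(31, 17)
obs 10: x=5 → posterior Gamma(36, 18)
obs 11: x=2 → posterior Gamma(38, 19)
obs 12: x=3 → posterior Gamma(41, 20)
obs 13: x=3 → posterior Gamma(44, 21)
obs 14: x=3 → posterior Gamma(47, 22)

22869144762602711391694440816924980226553229475494891341332833370112/122008981252869411022491112993141891091036959856659100591281395343249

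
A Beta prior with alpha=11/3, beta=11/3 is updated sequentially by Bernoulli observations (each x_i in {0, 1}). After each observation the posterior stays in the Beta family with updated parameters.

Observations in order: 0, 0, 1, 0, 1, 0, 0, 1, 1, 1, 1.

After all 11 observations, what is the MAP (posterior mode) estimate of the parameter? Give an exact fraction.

26/49

obs 1: x=0 → posterior Beta(11/3, 14/3)
obs 2: x=0 → posterior Beta(11/3, 17/3)
obs 3: x=1 → posterior Beta(14/3, 17/3)
obs 4: x=0 → posterior Beta(14/3, 20/3)
obs 5: x=1 → posterior Beta(17/3, 20/3)
obs 6: x=0 → posterior Beta(17/3, 23/3)
obs 7: x=0 → posterior Beta(17/3, 26/3)
obs 8: x=1 → posterior Beta(20/3, 26/3)
obs 9: x=1 → posterior Beta(23/3, 26/3)
obs 10: x=1 → posterior Beta(26/3, 26/3)
obs 11: x=1 → posterior Beta(29/3, 26/3)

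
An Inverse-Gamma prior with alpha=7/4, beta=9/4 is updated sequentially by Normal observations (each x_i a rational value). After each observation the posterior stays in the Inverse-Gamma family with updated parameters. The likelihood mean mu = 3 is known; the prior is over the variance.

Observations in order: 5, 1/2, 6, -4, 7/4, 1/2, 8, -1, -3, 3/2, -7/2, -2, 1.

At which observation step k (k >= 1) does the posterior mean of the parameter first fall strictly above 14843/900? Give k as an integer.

obs 1: x=5 → posterior Inverse-Gamma(9/4, 17/4)
obs 2: x=1/2 → posterior Inverse-Gamma(11/4, 59/8)
obs 3: x=6 → posterior Inverse-Gamma(13/4, 95/8)
obs 4: x=-4 → posterior Inverse-Gamma(15/4, 291/8)
obs 5: x=7/4 → posterior Inverse-Gamma(17/4, 1189/32)
obs 6: x=1/2 → posterior Inverse-Gamma(19/4, 1289/32)
obs 7: x=8 → posterior Inverse-Gamma(21/4, 1689/32)
obs 8: x=-1 → posterior Inverse-Gamma(23/4, 1945/32)
obs 9: x=-3 → posterior Inverse-Gamma(25/4, 2521/32)
obs 10: x=3/2 → posterior Inverse-Gamma(27/4, 2557/32)
obs 11: x=-7/2 → posterior Inverse-Gamma(29/4, 3233/32)
obs 12: x=-2 → posterior Inverse-Gamma(31/4, 3633/32)
obs 13: x=1 → posterior Inverse-Gamma(33/4, 3697/32)

k = 12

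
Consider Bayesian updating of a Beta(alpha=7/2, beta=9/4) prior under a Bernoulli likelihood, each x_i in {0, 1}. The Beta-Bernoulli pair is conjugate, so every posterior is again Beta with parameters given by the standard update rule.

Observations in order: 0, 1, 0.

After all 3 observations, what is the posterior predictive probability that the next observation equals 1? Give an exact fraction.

18/35

obs 1: x=0 → posterior Beta(7/2, 13/4)
obs 2: x=1 → posterior Beta(9/2, 13/4)
obs 3: x=0 → posterior Beta(9/2, 17/4)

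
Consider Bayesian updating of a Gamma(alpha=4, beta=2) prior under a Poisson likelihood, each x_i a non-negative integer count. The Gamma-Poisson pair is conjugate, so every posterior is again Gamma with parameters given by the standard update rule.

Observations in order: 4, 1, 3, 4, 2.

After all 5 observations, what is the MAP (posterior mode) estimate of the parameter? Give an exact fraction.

obs 1: x=4 → posterior Gamma(8, 3)
obs 2: x=1 → posterior Gamma(9, 4)
obs 3: x=3 → posterior Gamma(12, 5)
obs 4: x=4 → posterior Gamma(16, 6)
obs 5: x=2 → posterior Gamma(18, 7)

17/7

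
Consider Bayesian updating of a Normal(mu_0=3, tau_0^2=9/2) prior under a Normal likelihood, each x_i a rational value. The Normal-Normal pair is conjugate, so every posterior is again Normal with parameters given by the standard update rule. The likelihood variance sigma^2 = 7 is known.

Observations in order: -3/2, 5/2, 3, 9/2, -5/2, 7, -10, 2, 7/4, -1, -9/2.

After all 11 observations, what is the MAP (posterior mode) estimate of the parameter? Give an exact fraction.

213/452

obs 1: x=-3/2 → posterior Normal(57/46, 63/23)
obs 2: x=5/2 → posterior Normal(51/32, 63/32)
obs 3: x=3 → posterior Normal(78/41, 63/41)
obs 4: x=9/2 → posterior Normal(237/100, 63/50)
obs 5: x=-5/2 → posterior Normal(96/59, 63/59)
obs 6: x=7 → posterior Normal(159/68, 63/68)
obs 7: x=-10 → posterior Normal(69/77, 9/11)
obs 8: x=2 → posterior Normal(87/86, 63/86)
obs 9: x=7/4 → posterior Normal(411/380, 63/95)
obs 10: x=-1 → posterior Normal(375/416, 63/104)
obs 11: x=-9/2 → posterior Normal(213/452, 63/113)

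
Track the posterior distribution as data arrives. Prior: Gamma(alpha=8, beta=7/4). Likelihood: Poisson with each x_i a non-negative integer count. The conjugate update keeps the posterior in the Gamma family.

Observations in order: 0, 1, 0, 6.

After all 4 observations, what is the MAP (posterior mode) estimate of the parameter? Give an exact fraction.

56/23

obs 1: x=0 → posterior Gamma(8, 11/4)
obs 2: x=1 → posterior Gamma(9, 15/4)
obs 3: x=0 → posterior Gamma(9, 19/4)
obs 4: x=6 → posterior Gamma(15, 23/4)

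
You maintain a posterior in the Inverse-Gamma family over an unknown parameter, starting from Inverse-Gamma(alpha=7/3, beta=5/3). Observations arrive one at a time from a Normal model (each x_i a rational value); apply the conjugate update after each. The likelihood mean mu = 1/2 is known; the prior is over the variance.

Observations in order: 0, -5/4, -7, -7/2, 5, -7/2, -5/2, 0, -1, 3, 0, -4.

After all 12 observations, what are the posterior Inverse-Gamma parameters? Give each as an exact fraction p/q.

alpha=25/3, beta=7363/96

obs 1: x=0 → posterior Inverse-Gamma(17/6, 43/24)
obs 2: x=-5/4 → posterior Inverse-Gamma(10/3, 319/96)
obs 3: x=-7 → posterior Inverse-Gamma(23/6, 3019/96)
obs 4: x=-7/2 → posterior Inverse-Gamma(13/3, 3787/96)
obs 5: x=5 → posterior Inverse-Gamma(29/6, 4759/96)
obs 6: x=-7/2 → posterior Inverse-Gamma(16/3, 5527/96)
obs 7: x=-5/2 → posterior Inverse-Gamma(35/6, 5959/96)
obs 8: x=0 → posterior Inverse-Gamma(19/3, 5971/96)
obs 9: x=-1 → posterior Inverse-Gamma(41/6, 6079/96)
obs 10: x=3 → posterior Inverse-Gamma(22/3, 6379/96)
obs 11: x=0 → posterior Inverse-Gamma(47/6, 6391/96)
obs 12: x=-4 → posterior Inverse-Gamma(25/3, 7363/96)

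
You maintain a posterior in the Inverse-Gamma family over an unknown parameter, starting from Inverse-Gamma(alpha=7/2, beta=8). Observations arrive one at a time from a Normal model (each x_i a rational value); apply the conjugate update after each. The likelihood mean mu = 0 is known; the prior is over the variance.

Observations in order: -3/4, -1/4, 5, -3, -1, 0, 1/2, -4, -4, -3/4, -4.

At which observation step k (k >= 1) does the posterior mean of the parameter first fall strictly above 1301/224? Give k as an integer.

obs 1: x=-3/4 → posterior Inverse-Gamma(4, 265/32)
obs 2: x=-1/4 → posterior Inverse-Gamma(9/2, 133/16)
obs 3: x=5 → posterior Inverse-Gamma(5, 333/16)
obs 4: x=-3 → posterior Inverse-Gamma(11/2, 405/16)
obs 5: x=-1 → posterior Inverse-Gamma(6, 413/16)
obs 6: x=0 → posterior Inverse-Gamma(13/2, 413/16)
obs 7: x=1/2 → posterior Inverse-Gamma(7, 415/16)
obs 8: x=-4 → posterior Inverse-Gamma(15/2, 543/16)
obs 9: x=-4 → posterior Inverse-Gamma(8, 671/16)
obs 10: x=-3/4 → posterior Inverse-Gamma(17/2, 1351/32)
obs 11: x=-4 → posterior Inverse-Gamma(9, 1607/32)

k = 9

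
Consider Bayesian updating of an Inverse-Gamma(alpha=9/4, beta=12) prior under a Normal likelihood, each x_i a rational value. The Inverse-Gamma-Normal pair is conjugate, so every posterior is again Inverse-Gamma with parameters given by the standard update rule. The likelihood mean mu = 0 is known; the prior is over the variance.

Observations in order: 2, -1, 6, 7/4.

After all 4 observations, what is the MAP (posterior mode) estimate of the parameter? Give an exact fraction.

363/56

obs 1: x=2 → posterior Inverse-Gamma(11/4, 14)
obs 2: x=-1 → posterior Inverse-Gamma(13/4, 29/2)
obs 3: x=6 → posterior Inverse-Gamma(15/4, 65/2)
obs 4: x=7/4 → posterior Inverse-Gamma(17/4, 1089/32)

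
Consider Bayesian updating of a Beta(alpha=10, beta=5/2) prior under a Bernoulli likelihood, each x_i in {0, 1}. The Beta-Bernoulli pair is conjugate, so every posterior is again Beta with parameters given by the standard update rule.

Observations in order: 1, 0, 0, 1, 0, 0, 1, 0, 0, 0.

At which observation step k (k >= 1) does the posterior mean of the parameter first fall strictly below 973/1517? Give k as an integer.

obs 1: x=1 → posterior Beta(11, 5/2)
obs 2: x=0 → posterior Beta(11, 7/2)
obs 3: x=0 → posterior Beta(11, 9/2)
obs 4: x=1 → posterior Beta(12, 9/2)
obs 5: x=0 → posterior Beta(12, 11/2)
obs 6: x=0 → posterior Beta(12, 13/2)
obs 7: x=1 → posterior Beta(13, 13/2)
obs 8: x=0 → posterior Beta(13, 15/2)
obs 9: x=0 → posterior Beta(13, 17/2)
obs 10: x=0 → posterior Beta(13, 19/2)

k = 8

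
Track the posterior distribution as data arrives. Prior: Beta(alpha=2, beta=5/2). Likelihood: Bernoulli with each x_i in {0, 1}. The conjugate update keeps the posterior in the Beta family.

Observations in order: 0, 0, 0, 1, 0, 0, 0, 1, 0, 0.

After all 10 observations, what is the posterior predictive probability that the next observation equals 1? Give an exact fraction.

8/29

obs 1: x=0 → posterior Beta(2, 7/2)
obs 2: x=0 → posterior Beta(2, 9/2)
obs 3: x=0 → posterior Beta(2, 11/2)
obs 4: x=1 → posterior Beta(3, 11/2)
obs 5: x=0 → posterior Beta(3, 13/2)
obs 6: x=0 → posterior Beta(3, 15/2)
obs 7: x=0 → posterior Beta(3, 17/2)
obs 8: x=1 → posterior Beta(4, 17/2)
obs 9: x=0 → posterior Beta(4, 19/2)
obs 10: x=0 → posterior Beta(4, 21/2)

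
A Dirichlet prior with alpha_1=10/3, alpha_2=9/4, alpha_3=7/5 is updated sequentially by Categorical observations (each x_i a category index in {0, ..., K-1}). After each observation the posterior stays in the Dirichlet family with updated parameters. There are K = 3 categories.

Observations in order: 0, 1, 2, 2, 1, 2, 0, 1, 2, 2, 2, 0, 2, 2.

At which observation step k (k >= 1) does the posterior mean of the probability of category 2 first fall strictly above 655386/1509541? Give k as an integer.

k = 14

obs 1: x=0 → posterior Dirichlet(13/3, 9/4, 7/5)
obs 2: x=1 → posterior Dirichlet(13/3, 13/4, 7/5)
obs 3: x=2 → posterior Dirichlet(13/3, 13/4, 12/5)
obs 4: x=2 → posterior Dirichlet(13/3, 13/4, 17/5)
obs 5: x=1 → posterior Dirichlet(13/3, 17/4, 17/5)
obs 6: x=2 → posterior Dirichlet(13/3, 17/4, 22/5)
obs 7: x=0 → posterior Dirichlet(16/3, 17/4, 22/5)
obs 8: x=1 → posterior Dirichlet(16/3, 21/4, 22/5)
obs 9: x=2 → posterior Dirichlet(16/3, 21/4, 27/5)
obs 10: x=2 → posterior Dirichlet(16/3, 21/4, 32/5)
obs 11: x=2 → posterior Dirichlet(16/3, 21/4, 37/5)
obs 12: x=0 → posterior Dirichlet(19/3, 21/4, 37/5)
obs 13: x=2 → posterior Dirichlet(19/3, 21/4, 42/5)
obs 14: x=2 → posterior Dirichlet(19/3, 21/4, 47/5)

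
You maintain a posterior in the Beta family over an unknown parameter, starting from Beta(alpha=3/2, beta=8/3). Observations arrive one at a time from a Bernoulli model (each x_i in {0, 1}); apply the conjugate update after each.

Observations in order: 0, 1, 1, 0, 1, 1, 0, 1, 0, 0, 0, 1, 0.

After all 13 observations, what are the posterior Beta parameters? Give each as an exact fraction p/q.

obs 1: x=0 → posterior Beta(3/2, 11/3)
obs 2: x=1 → posterior Beta(5/2, 11/3)
obs 3: x=1 → posterior Beta(7/2, 11/3)
obs 4: x=0 → posterior Beta(7/2, 14/3)
obs 5: x=1 → posterior Beta(9/2, 14/3)
obs 6: x=1 → posterior Beta(11/2, 14/3)
obs 7: x=0 → posterior Beta(11/2, 17/3)
obs 8: x=1 → posterior Beta(13/2, 17/3)
obs 9: x=0 → posterior Beta(13/2, 20/3)
obs 10: x=0 → posterior Beta(13/2, 23/3)
obs 11: x=0 → posterior Beta(13/2, 26/3)
obs 12: x=1 → posterior Beta(15/2, 26/3)
obs 13: x=0 → posterior Beta(15/2, 29/3)

alpha=15/2, beta=29/3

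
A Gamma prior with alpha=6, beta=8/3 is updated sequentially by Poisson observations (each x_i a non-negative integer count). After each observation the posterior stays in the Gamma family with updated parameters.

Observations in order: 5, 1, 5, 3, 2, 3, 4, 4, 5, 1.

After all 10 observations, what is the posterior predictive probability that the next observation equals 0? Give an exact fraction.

obs 1: x=5 → posterior Gamma(11, 11/3)
obs 2: x=1 → posterior Gamma(12, 14/3)
obs 3: x=5 → posterior Gamma(17, 17/3)
obs 4: x=3 → posterior Gamma(20, 20/3)
obs 5: x=2 → posterior Gamma(22, 23/3)
obs 6: x=3 → posterior Gamma(25, 26/3)
obs 7: x=4 → posterior Gamma(29, 29/3)
obs 8: x=4 → posterior Gamma(33, 32/3)
obs 9: x=5 → posterior Gamma(38, 35/3)
obs 10: x=1 → posterior Gamma(39, 38/3)

40884648475239771318296311608532703606388520015555810455191552/791717805254439023624865699561776475898803884688668051353443161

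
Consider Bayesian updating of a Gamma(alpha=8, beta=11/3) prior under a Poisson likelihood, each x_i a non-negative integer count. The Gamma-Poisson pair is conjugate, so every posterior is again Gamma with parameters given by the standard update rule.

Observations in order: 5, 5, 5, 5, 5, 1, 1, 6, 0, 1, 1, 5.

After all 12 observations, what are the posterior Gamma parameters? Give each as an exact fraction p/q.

alpha=48, beta=47/3

obs 1: x=5 → posterior Gamma(13, 14/3)
obs 2: x=5 → posterior Gamma(18, 17/3)
obs 3: x=5 → posterior Gamma(23, 20/3)
obs 4: x=5 → posterior Gamma(28, 23/3)
obs 5: x=5 → posterior Gamma(33, 26/3)
obs 6: x=1 → posterior Gamma(34, 29/3)
obs 7: x=1 → posterior Gamma(35, 32/3)
obs 8: x=6 → posterior Gamma(41, 35/3)
obs 9: x=0 → posterior Gamma(41, 38/3)
obs 10: x=1 → posterior Gamma(42, 41/3)
obs 11: x=1 → posterior Gamma(43, 44/3)
obs 12: x=5 → posterior Gamma(48, 47/3)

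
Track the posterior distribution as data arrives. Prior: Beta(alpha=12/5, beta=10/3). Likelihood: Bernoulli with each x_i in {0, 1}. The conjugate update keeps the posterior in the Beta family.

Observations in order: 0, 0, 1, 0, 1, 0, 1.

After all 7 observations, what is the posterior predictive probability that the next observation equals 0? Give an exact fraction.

110/191

obs 1: x=0 → posterior Beta(12/5, 13/3)
obs 2: x=0 → posterior Beta(12/5, 16/3)
obs 3: x=1 → posterior Beta(17/5, 16/3)
obs 4: x=0 → posterior Beta(17/5, 19/3)
obs 5: x=1 → posterior Beta(22/5, 19/3)
obs 6: x=0 → posterior Beta(22/5, 22/3)
obs 7: x=1 → posterior Beta(27/5, 22/3)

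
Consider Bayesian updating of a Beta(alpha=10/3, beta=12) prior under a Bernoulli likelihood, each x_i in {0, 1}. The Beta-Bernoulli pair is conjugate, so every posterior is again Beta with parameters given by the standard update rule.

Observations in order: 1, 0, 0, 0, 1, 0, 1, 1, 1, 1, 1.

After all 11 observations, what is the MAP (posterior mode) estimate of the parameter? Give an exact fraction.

28/73

obs 1: x=1 → posterior Beta(13/3, 12)
obs 2: x=0 → posterior Beta(13/3, 13)
obs 3: x=0 → posterior Beta(13/3, 14)
obs 4: x=0 → posterior Beta(13/3, 15)
obs 5: x=1 → posterior Beta(16/3, 15)
obs 6: x=0 → posterior Beta(16/3, 16)
obs 7: x=1 → posterior Beta(19/3, 16)
obs 8: x=1 → posterior Beta(22/3, 16)
obs 9: x=1 → posterior Beta(25/3, 16)
obs 10: x=1 → posterior Beta(28/3, 16)
obs 11: x=1 → posterior Beta(31/3, 16)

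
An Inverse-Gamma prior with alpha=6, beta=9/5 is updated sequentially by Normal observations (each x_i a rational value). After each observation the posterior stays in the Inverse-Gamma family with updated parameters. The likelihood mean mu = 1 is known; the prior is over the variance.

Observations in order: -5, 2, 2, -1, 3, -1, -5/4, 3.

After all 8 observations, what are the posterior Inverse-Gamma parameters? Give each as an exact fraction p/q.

alpha=10, beta=5013/160

obs 1: x=-5 → posterior Inverse-Gamma(13/2, 99/5)
obs 2: x=2 → posterior Inverse-Gamma(7, 203/10)
obs 3: x=2 → posterior Inverse-Gamma(15/2, 104/5)
obs 4: x=-1 → posterior Inverse-Gamma(8, 114/5)
obs 5: x=3 → posterior Inverse-Gamma(17/2, 124/5)
obs 6: x=-1 → posterior Inverse-Gamma(9, 134/5)
obs 7: x=-5/4 → posterior Inverse-Gamma(19/2, 4693/160)
obs 8: x=3 → posterior Inverse-Gamma(10, 5013/160)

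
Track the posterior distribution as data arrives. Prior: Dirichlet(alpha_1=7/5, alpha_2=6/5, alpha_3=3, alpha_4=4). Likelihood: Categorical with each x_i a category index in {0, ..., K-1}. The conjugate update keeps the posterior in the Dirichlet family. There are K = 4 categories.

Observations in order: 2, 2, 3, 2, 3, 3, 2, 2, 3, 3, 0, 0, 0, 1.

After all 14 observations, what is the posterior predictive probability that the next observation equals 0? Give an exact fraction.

obs 1: x=2 → posterior Dirichlet(7/5, 6/5, 4, 4)
obs 2: x=2 → posterior Dirichlet(7/5, 6/5, 5, 4)
obs 3: x=3 → posterior Dirichlet(7/5, 6/5, 5, 5)
obs 4: x=2 → posterior Dirichlet(7/5, 6/5, 6, 5)
obs 5: x=3 → posterior Dirichlet(7/5, 6/5, 6, 6)
obs 6: x=3 → posterior Dirichlet(7/5, 6/5, 6, 7)
obs 7: x=2 → posterior Dirichlet(7/5, 6/5, 7, 7)
obs 8: x=2 → posterior Dirichlet(7/5, 6/5, 8, 7)
obs 9: x=3 → posterior Dirichlet(7/5, 6/5, 8, 8)
obs 10: x=3 → posterior Dirichlet(7/5, 6/5, 8, 9)
obs 11: x=0 → posterior Dirichlet(12/5, 6/5, 8, 9)
obs 12: x=0 → posterior Dirichlet(17/5, 6/5, 8, 9)
obs 13: x=0 → posterior Dirichlet(22/5, 6/5, 8, 9)
obs 14: x=1 → posterior Dirichlet(22/5, 11/5, 8, 9)

11/59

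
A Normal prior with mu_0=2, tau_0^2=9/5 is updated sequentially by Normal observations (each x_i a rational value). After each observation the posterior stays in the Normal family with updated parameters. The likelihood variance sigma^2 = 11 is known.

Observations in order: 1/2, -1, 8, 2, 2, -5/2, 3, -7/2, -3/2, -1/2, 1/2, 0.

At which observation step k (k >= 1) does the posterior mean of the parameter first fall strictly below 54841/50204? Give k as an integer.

obs 1: x=1/2 → posterior Normal(229/128, 99/64)
obs 2: x=-1 → posterior Normal(211/146, 99/73)
obs 3: x=8 → posterior Normal(355/164, 99/82)
obs 4: x=2 → posterior Normal(391/182, 99/91)
obs 5: x=2 → posterior Normal(427/200, 99/100)
obs 6: x=-5/2 → posterior Normal(191/109, 99/109)
obs 7: x=3 → posterior Normal(109/59, 99/118)
obs 8: x=-7/2 → posterior Normal(373/254, 99/127)
obs 9: x=-3/2 → posterior Normal(173/136, 99/136)
obs 10: x=-1/2 → posterior Normal(337/290, 99/145)
obs 11: x=1/2 → posterior Normal(173/154, 9/14)
obs 12: x=0 → posterior Normal(173/163, 99/163)

k = 12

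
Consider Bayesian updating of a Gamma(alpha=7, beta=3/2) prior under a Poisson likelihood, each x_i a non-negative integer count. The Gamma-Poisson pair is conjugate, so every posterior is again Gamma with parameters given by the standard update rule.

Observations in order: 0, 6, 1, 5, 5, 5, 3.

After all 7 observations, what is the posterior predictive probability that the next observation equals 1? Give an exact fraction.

151546342064669903734022803028540879831104/1580770532156861979997149793605296459437459

obs 1: x=0 → posterior Gamma(7, 5/2)
obs 2: x=6 → posterior Gamma(13, 7/2)
obs 3: x=1 → posterior Gamma(14, 9/2)
obs 4: x=5 → posterior Gamma(19, 11/2)
obs 5: x=5 → posterior Gamma(24, 13/2)
obs 6: x=5 → posterior Gamma(29, 15/2)
obs 7: x=3 → posterior Gamma(32, 17/2)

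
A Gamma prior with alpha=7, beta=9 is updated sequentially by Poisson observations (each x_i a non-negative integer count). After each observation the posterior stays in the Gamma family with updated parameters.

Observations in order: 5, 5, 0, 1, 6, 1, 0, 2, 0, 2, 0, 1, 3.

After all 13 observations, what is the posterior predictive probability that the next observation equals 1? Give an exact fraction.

6583584392745887205011859857980024671977865216/19895113660064588580108197261066338165074766609

obs 1: x=5 → posterior Gamma(12, 10)
obs 2: x=5 → posterior Gamma(17, 11)
obs 3: x=0 → posterior Gamma(17, 12)
obs 4: x=1 → posterior Gamma(18, 13)
obs 5: x=6 → posterior Gamma(24, 14)
obs 6: x=1 → posterior Gamma(25, 15)
obs 7: x=0 → posterior Gamma(25, 16)
obs 8: x=2 → posterior Gamma(27, 17)
obs 9: x=0 → posterior Gamma(27, 18)
obs 10: x=2 → posterior Gamma(29, 19)
obs 11: x=0 → posterior Gamma(29, 20)
obs 12: x=1 → posterior Gamma(30, 21)
obs 13: x=3 → posterior Gamma(33, 22)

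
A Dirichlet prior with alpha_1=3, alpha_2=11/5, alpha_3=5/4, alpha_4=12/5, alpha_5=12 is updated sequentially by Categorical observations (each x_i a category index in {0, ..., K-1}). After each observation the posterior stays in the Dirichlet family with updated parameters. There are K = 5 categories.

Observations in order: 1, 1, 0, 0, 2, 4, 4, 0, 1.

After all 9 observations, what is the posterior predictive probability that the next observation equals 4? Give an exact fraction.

obs 1: x=1 → posterior Dirichlet(3, 16/5, 5/4, 12/5, 12)
obs 2: x=1 → posterior Dirichlet(3, 21/5, 5/4, 12/5, 12)
obs 3: x=0 → posterior Dirichlet(4, 21/5, 5/4, 12/5, 12)
obs 4: x=0 → posterior Dirichlet(5, 21/5, 5/4, 12/5, 12)
obs 5: x=2 → posterior Dirichlet(5, 21/5, 9/4, 12/5, 12)
obs 6: x=4 → posterior Dirichlet(5, 21/5, 9/4, 12/5, 13)
obs 7: x=4 → posterior Dirichlet(5, 21/5, 9/4, 12/5, 14)
obs 8: x=0 → posterior Dirichlet(6, 21/5, 9/4, 12/5, 14)
obs 9: x=1 → posterior Dirichlet(6, 26/5, 9/4, 12/5, 14)

280/597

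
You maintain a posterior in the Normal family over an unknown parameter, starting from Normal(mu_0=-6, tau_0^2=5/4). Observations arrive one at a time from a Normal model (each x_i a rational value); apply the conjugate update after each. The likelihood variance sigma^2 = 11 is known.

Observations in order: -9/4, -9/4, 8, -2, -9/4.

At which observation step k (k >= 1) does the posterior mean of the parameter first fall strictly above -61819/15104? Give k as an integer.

k = 4

obs 1: x=-9/4 → posterior Normal(-1101/196, 55/49)
obs 2: x=-9/4 → posterior Normal(-191/36, 55/54)
obs 3: x=8 → posterior Normal(-493/118, 55/59)
obs 4: x=-2 → posterior Normal(-513/128, 55/64)
obs 5: x=-9/4 → posterior Normal(-357/92, 55/69)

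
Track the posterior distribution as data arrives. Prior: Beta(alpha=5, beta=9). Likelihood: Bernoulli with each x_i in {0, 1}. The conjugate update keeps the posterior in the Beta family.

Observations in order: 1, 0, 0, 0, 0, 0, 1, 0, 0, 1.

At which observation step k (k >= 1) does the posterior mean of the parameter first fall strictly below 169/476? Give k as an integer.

k = 3

obs 1: x=1 → posterior Beta(6, 9)
obs 2: x=0 → posterior Beta(6, 10)
obs 3: x=0 → posterior Beta(6, 11)
obs 4: x=0 → posterior Beta(6, 12)
obs 5: x=0 → posterior Beta(6, 13)
obs 6: x=0 → posterior Beta(6, 14)
obs 7: x=1 → posterior Beta(7, 14)
obs 8: x=0 → posterior Beta(7, 15)
obs 9: x=0 → posterior Beta(7, 16)
obs 10: x=1 → posterior Beta(8, 16)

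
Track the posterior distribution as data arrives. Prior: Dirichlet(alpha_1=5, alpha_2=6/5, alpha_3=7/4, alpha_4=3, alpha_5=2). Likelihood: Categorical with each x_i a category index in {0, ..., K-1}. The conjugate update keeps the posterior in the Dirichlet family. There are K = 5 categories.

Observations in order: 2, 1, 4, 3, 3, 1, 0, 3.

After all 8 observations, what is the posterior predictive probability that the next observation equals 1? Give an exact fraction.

64/419

obs 1: x=2 → posterior Dirichlet(5, 6/5, 11/4, 3, 2)
obs 2: x=1 → posterior Dirichlet(5, 11/5, 11/4, 3, 2)
obs 3: x=4 → posterior Dirichlet(5, 11/5, 11/4, 3, 3)
obs 4: x=3 → posterior Dirichlet(5, 11/5, 11/4, 4, 3)
obs 5: x=3 → posterior Dirichlet(5, 11/5, 11/4, 5, 3)
obs 6: x=1 → posterior Dirichlet(5, 16/5, 11/4, 5, 3)
obs 7: x=0 → posterior Dirichlet(6, 16/5, 11/4, 5, 3)
obs 8: x=3 → posterior Dirichlet(6, 16/5, 11/4, 6, 3)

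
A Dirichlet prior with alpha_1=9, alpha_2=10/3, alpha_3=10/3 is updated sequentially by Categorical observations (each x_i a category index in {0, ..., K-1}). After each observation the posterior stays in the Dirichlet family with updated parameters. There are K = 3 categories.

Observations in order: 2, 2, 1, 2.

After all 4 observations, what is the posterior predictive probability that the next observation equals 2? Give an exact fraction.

obs 1: x=2 → posterior Dirichlet(9, 10/3, 13/3)
obs 2: x=2 → posterior Dirichlet(9, 10/3, 16/3)
obs 3: x=1 → posterior Dirichlet(9, 13/3, 16/3)
obs 4: x=2 → posterior Dirichlet(9, 13/3, 19/3)

19/59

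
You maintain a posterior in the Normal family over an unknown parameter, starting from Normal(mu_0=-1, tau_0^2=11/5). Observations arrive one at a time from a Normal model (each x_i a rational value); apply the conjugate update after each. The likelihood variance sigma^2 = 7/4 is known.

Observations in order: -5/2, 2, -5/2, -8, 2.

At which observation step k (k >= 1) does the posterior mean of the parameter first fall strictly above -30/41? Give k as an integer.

k = 2

obs 1: x=-5/2 → posterior Normal(-145/79, 77/79)
obs 2: x=2 → posterior Normal(-19/41, 77/123)
obs 3: x=-5/2 → posterior Normal(-1, 77/167)
obs 4: x=-8 → posterior Normal(-519/211, 77/211)
obs 5: x=2 → posterior Normal(-431/255, 77/255)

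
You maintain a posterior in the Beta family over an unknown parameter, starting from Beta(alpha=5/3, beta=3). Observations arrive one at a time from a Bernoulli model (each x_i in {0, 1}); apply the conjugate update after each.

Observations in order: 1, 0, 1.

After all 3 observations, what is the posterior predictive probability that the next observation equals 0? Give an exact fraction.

obs 1: x=1 → posterior Beta(8/3, 3)
obs 2: x=0 → posterior Beta(8/3, 4)
obs 3: x=1 → posterior Beta(11/3, 4)

12/23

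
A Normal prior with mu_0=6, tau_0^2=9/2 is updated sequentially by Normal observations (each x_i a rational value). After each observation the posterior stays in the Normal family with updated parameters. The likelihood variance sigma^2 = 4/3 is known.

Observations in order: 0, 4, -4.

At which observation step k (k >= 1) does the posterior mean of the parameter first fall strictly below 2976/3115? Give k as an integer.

obs 1: x=0 → posterior Normal(48/35, 36/35)
obs 2: x=4 → posterior Normal(78/31, 18/31)
obs 3: x=-4 → posterior Normal(48/89, 36/89)

k = 3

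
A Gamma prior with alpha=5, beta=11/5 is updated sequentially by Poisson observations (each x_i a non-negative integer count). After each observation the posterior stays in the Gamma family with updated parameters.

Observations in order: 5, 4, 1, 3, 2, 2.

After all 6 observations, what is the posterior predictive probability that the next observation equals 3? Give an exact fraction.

obs 1: x=5 → posterior Gamma(10, 16/5)
obs 2: x=4 → posterior Gamma(14, 21/5)
obs 3: x=1 → posterior Gamma(15, 26/5)
obs 4: x=3 → posterior Gamma(18, 31/5)
obs 5: x=2 → posterior Gamma(20, 36/5)
obs 6: x=2 → posterior Gamma(22, 41/5)

416435309330897425930065610448029411375/2014317700433584227258899395009224638464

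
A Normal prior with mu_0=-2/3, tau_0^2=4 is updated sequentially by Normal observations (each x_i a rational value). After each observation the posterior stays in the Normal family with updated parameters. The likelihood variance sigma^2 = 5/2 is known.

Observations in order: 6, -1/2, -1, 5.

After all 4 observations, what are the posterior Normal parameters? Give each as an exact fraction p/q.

mu_0=218/111, tau_0^2=20/37

obs 1: x=6 → posterior Normal(134/39, 20/13)
obs 2: x=-1/2 → posterior Normal(122/63, 20/21)
obs 3: x=-1 → posterior Normal(98/87, 20/29)
obs 4: x=5 → posterior Normal(218/111, 20/37)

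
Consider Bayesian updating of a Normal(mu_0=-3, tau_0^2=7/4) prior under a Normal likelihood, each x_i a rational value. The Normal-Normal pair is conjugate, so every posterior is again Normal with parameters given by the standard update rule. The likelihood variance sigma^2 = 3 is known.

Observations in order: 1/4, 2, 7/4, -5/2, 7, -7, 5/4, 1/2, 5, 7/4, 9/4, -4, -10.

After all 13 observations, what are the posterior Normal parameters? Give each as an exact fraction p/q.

mu_0=-193/412, tau_0^2=21/103

obs 1: x=1/4 → posterior Normal(-137/76, 21/19)
obs 2: x=2 → posterior Normal(-81/104, 21/26)
obs 3: x=7/4 → posterior Normal(-8/33, 7/11)
obs 4: x=-5/2 → posterior Normal(-51/80, 21/40)
obs 5: x=7 → posterior Normal(1/2, 21/47)
obs 6: x=-7 → posterior Normal(-17/36, 7/18)
obs 7: x=5/4 → posterior Normal(-67/244, 21/61)
obs 8: x=1/2 → posterior Normal(-53/272, 21/68)
obs 9: x=5 → posterior Normal(29/100, 7/25)
obs 10: x=7/4 → posterior Normal(17/41, 21/82)
obs 11: x=9/4 → posterior Normal(199/356, 21/89)
obs 12: x=-4 → posterior Normal(29/128, 7/32)
obs 13: x=-10 → posterior Normal(-193/412, 21/103)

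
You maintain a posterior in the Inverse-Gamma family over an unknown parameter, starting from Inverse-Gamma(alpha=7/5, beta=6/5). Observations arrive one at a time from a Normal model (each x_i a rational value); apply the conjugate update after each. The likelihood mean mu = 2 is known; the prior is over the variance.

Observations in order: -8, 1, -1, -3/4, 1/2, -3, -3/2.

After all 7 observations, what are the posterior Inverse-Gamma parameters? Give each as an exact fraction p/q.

obs 1: x=-8 → posterior Inverse-Gamma(19/10, 256/5)
obs 2: x=1 → posterior Inverse-Gamma(12/5, 517/10)
obs 3: x=-1 → posterior Inverse-Gamma(29/10, 281/5)
obs 4: x=-3/4 → posterior Inverse-Gamma(17/5, 9597/160)
obs 5: x=1/2 → posterior Inverse-Gamma(39/10, 9777/160)
obs 6: x=-3 → posterior Inverse-Gamma(22/5, 11777/160)
obs 7: x=-3/2 → posterior Inverse-Gamma(49/10, 12757/160)

alpha=49/10, beta=12757/160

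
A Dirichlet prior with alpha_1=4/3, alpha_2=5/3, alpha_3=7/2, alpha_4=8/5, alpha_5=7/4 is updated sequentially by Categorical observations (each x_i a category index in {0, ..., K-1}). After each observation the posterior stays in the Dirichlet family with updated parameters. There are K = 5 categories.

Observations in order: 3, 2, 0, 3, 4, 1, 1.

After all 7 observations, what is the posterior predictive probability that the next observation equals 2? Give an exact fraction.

90/337

obs 1: x=3 → posterior Dirichlet(4/3, 5/3, 7/2, 13/5, 7/4)
obs 2: x=2 → posterior Dirichlet(4/3, 5/3, 9/2, 13/5, 7/4)
obs 3: x=0 → posterior Dirichlet(7/3, 5/3, 9/2, 13/5, 7/4)
obs 4: x=3 → posterior Dirichlet(7/3, 5/3, 9/2, 18/5, 7/4)
obs 5: x=4 → posterior Dirichlet(7/3, 5/3, 9/2, 18/5, 11/4)
obs 6: x=1 → posterior Dirichlet(7/3, 8/3, 9/2, 18/5, 11/4)
obs 7: x=1 → posterior Dirichlet(7/3, 11/3, 9/2, 18/5, 11/4)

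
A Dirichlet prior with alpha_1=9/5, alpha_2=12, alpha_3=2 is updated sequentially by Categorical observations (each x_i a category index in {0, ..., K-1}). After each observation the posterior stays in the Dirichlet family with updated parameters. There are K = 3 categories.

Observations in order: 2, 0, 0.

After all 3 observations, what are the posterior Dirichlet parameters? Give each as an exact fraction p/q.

obs 1: x=2 → posterior Dirichlet(9/5, 12, 3)
obs 2: x=0 → posterior Dirichlet(14/5, 12, 3)
obs 3: x=0 → posterior Dirichlet(19/5, 12, 3)

alpha_1=19/5, alpha_2=12, alpha_3=3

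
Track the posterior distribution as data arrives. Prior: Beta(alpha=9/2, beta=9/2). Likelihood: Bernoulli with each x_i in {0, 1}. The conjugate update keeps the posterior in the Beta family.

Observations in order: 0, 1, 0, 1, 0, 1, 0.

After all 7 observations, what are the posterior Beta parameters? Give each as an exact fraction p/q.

alpha=15/2, beta=17/2

obs 1: x=0 → posterior Beta(9/2, 11/2)
obs 2: x=1 → posterior Beta(11/2, 11/2)
obs 3: x=0 → posterior Beta(11/2, 13/2)
obs 4: x=1 → posterior Beta(13/2, 13/2)
obs 5: x=0 → posterior Beta(13/2, 15/2)
obs 6: x=1 → posterior Beta(15/2, 15/2)
obs 7: x=0 → posterior Beta(15/2, 17/2)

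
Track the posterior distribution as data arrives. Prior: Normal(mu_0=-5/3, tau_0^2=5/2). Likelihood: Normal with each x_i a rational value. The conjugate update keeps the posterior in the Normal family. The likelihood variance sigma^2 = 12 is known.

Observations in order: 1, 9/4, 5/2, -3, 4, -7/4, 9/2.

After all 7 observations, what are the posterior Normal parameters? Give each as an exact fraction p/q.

obs 1: x=1 → posterior Normal(-35/29, 60/29)
obs 2: x=9/4 → posterior Normal(-95/136, 30/17)
obs 3: x=5/2 → posterior Normal(-15/52, 20/13)
obs 4: x=-3 → posterior Normal(-105/176, 15/11)
obs 5: x=4 → posterior Normal(-25/196, 60/49)
obs 6: x=-7/4 → posterior Normal(-5/18, 10/9)
obs 7: x=9/2 → posterior Normal(15/118, 60/59)

mu_0=15/118, tau_0^2=60/59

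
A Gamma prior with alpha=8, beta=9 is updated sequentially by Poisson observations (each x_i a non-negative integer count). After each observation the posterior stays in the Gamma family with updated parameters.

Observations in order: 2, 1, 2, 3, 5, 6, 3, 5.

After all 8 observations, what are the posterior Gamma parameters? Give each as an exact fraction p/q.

alpha=35, beta=17

obs 1: x=2 → posterior Gamma(10, 10)
obs 2: x=1 → posterior Gamma(11, 11)
obs 3: x=2 → posterior Gamma(13, 12)
obs 4: x=3 → posterior Gamma(16, 13)
obs 5: x=5 → posterior Gamma(21, 14)
obs 6: x=6 → posterior Gamma(27, 15)
obs 7: x=3 → posterior Gamma(30, 16)
obs 8: x=5 → posterior Gamma(35, 17)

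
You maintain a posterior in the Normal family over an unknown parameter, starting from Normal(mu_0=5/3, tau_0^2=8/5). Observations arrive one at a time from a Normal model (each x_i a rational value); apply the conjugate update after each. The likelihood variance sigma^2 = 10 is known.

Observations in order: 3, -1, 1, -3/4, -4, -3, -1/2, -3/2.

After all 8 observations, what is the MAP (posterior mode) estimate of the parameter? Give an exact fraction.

obs 1: x=3 → posterior Normal(161/87, 40/29)
obs 2: x=-1 → posterior Normal(149/99, 40/33)
obs 3: x=1 → posterior Normal(161/111, 40/37)
obs 4: x=-3/4 → posterior Normal(152/123, 40/41)
obs 5: x=-4 → posterior Normal(104/135, 8/9)
obs 6: x=-3 → posterior Normal(68/147, 40/49)
obs 7: x=-1/2 → posterior Normal(62/159, 40/53)
obs 8: x=-3/2 → posterior Normal(44/171, 40/57)

44/171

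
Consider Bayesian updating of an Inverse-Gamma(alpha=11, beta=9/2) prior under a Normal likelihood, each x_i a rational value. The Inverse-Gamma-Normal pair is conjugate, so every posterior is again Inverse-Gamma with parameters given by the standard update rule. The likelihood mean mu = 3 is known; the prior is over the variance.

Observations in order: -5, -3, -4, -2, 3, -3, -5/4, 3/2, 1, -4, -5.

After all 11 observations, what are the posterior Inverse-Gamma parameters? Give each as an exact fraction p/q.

obs 1: x=-5 → posterior Inverse-Gamma(23/2, 73/2)
obs 2: x=-3 → posterior Inverse-Gamma(12, 109/2)
obs 3: x=-4 → posterior Inverse-Gamma(25/2, 79)
obs 4: x=-2 → posterior Inverse-Gamma(13, 183/2)
obs 5: x=3 → posterior Inverse-Gamma(27/2, 183/2)
obs 6: x=-3 → posterior Inverse-Gamma(14, 219/2)
obs 7: x=-5/4 → posterior Inverse-Gamma(29/2, 3793/32)
obs 8: x=3/2 → posterior Inverse-Gamma(15, 3829/32)
obs 9: x=1 → posterior Inverse-Gamma(31/2, 3893/32)
obs 10: x=-4 → posterior Inverse-Gamma(16, 4677/32)
obs 11: x=-5 → posterior Inverse-Gamma(33/2, 5701/32)

alpha=33/2, beta=5701/32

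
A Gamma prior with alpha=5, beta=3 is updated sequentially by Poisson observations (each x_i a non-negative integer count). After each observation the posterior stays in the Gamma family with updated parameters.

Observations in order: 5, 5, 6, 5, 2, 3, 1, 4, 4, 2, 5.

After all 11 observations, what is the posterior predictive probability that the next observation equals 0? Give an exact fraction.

obs 1: x=5 → posterior Gamma(10, 4)
obs 2: x=5 → posterior Gamma(15, 5)
obs 3: x=6 → posterior Gamma(21, 6)
obs 4: x=5 → posterior Gamma(26, 7)
obs 5: x=2 → posterior Gamma(28, 8)
obs 6: x=3 → posterior Gamma(31, 9)
obs 7: x=1 → posterior Gamma(32, 10)
obs 8: x=4 → posterior Gamma(36, 11)
obs 9: x=4 → posterior Gamma(40, 12)
obs 10: x=2 → posterior Gamma(42, 13)
obs 11: x=5 → posterior Gamma(47, 14)

737934265297535399095759790734250470286844982779183104/18892488895231098871212083167847595177590847015380859375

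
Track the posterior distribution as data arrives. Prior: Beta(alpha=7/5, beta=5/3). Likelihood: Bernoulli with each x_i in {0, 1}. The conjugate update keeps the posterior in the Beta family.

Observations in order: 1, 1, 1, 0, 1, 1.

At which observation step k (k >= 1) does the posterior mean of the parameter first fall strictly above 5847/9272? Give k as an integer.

k = 2

obs 1: x=1 → posterior Beta(12/5, 5/3)
obs 2: x=1 → posterior Beta(17/5, 5/3)
obs 3: x=1 → posterior Beta(22/5, 5/3)
obs 4: x=0 → posterior Beta(22/5, 8/3)
obs 5: x=1 → posterior Beta(27/5, 8/3)
obs 6: x=1 → posterior Beta(32/5, 8/3)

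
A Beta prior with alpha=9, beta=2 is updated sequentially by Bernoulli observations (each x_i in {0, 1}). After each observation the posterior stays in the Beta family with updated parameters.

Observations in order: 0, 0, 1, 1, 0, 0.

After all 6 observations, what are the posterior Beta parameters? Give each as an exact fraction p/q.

alpha=11, beta=6

obs 1: x=0 → posterior Beta(9, 3)
obs 2: x=0 → posterior Beta(9, 4)
obs 3: x=1 → posterior Beta(10, 4)
obs 4: x=1 → posterior Beta(11, 4)
obs 5: x=0 → posterior Beta(11, 5)
obs 6: x=0 → posterior Beta(11, 6)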